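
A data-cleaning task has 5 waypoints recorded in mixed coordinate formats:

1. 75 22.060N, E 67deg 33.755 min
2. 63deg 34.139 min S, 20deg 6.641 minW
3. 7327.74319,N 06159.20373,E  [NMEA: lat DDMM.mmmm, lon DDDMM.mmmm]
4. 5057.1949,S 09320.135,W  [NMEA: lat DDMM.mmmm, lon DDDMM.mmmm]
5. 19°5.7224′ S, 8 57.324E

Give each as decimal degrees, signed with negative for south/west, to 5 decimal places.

1. 75.36767, 67.56258
2. -63.56898, -20.11068
3. 73.46239, 61.98673
4. -50.95325, -93.33558
5. -19.09537, 8.95540

Point 1:
  φ: 22.06′ = 0.367667°; total 75.367667
  N ⇒ keep positive
  Lon: 33.755′ = 0.562583°; total 67.562583
  E ⇒ keep positive
Point 2:
  Latitude: 63 + 34.139/60 = 63.568983
  S → negative
  λ: 6.641′ = 0.110683°; total 20.110683
  hemisphere W, so the sign is −
Point 3:
  Lat: degrees = first 2 digits = 73, minutes = 27.74319; 73 + 27.74319/60 = 73.462387
  N ⇒ keep positive
  λ: split at 3 digits → 061° and 59.20373′; 61 + 59.20373/60 = 61.986729
  E ⇒ keep positive
Point 4:
  φ: degrees = first 2 digits = 50, minutes = 57.1949; 50 + 57.1949/60 = 50.953248
  S → negative
  Lon: split at 3 digits → 093° and 20.135′; 93 + 20.135/60 = 93.335583
  W → negative
Point 5:
  φ: 5.7224′ = 0.095373°; total 19.095373
  hemisphere S, so the sign is −
  Lon: 57.324′ = 0.955400°; total 8.955400
  E ⇒ keep positive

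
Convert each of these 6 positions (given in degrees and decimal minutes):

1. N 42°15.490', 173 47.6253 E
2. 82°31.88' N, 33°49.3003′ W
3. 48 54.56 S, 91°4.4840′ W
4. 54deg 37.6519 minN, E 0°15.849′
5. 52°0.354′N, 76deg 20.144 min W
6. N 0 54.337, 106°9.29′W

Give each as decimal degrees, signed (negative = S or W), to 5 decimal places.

1. 42.25817, 173.79376
2. 82.53133, -33.82167
3. -48.90933, -91.07473
4. 54.62753, 0.26415
5. 52.00590, -76.33573
6. 0.90562, -106.15483

Point 1:
  Latitude: 42 + 15.49/60 = 42.258167
  N ⇒ keep positive
  λ: 47.6253′ = 0.793755°; total 173.793755
  E ⇒ keep positive
Point 2:
  Latitude: 31.88′ = 0.531333°; total 82.531333
  N ⇒ keep positive
  Lon: 33 + 49.3003/60 = 33.821672
  W → negative
Point 3:
  Latitude: 48 + 54.56/60 = 48.909333
  S ⇒ negate
  Longitude: 91 + 4.484/60 = 91.074733
  W ⇒ negate
Point 4:
  φ: 54 + 37.6519/60 = 54.627532
  N ⇒ keep positive
  λ: 15.849′ = 0.264150°; total 0.264150
  E → positive
Point 5:
  Lat: 0.354′ = 0.005900°; total 52.005900
  N ⇒ keep positive
  λ: 20.144′ = 0.335733°; total 76.335733
  W → negative
Point 6:
  φ: 54.337′ = 0.905617°; total 0.905617
  N → positive
  λ: 9.29′ = 0.154833°; total 106.154833
  hemisphere W, so the sign is −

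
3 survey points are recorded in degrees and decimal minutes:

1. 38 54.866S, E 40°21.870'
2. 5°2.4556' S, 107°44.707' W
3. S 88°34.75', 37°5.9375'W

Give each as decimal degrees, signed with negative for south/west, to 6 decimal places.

1. -38.914433, 40.364500
2. -5.040927, -107.745117
3. -88.579167, -37.098958

Point 1:
  Lat: 38 + 54.866/60 = 38.9144333
  S → negative
  Lon: 21.87′ = 0.364500°; total 40.3645000
  E → positive
Point 2:
  Latitude: 2.4556′ = 0.040927°; total 5.0409267
  hemisphere S, so the sign is −
  Longitude: 107 + 44.707/60 = 107.7451167
  W → negative
Point 3:
  Latitude: 34.75′ = 0.579167°; total 88.5791667
  S ⇒ negate
  Lon: 5.9375′ = 0.098958°; total 37.0989583
  W → negative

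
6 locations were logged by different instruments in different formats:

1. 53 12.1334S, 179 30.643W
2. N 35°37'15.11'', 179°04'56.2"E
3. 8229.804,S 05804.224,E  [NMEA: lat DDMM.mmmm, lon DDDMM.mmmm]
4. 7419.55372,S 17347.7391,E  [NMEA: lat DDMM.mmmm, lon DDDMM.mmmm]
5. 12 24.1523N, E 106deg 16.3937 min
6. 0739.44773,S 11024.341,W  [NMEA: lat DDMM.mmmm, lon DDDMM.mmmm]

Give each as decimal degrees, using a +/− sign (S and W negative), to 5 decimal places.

1. -53.20222, -179.51072
2. 35.62086, 179.08228
3. -82.49673, 58.07040
4. -74.32590, 173.79565
5. 12.40254, 106.27323
6. -7.65746, -110.40568

Point 1:
  φ: 53 + 12.1334/60 = 53.202223
  S ⇒ negate
  Longitude: 179 + 30.643/60 = 179.510717
  W → negative
Point 2:
  φ: 35 + 37/60 + 15.11/3600 = 35.620864
  N ⇒ keep positive
  λ: 179° + 4/60 + 56.2/3600 = 179 + 0.066667 + 0.015611 = 179.082278
  E → positive
Point 3:
  Lat: split at 2 digits → 82° and 29.804′; 82 + 29.804/60 = 82.496733
  hemisphere S, so the sign is −
  λ: degrees = first 3 digits = 58, minutes = 4.224; 58 + 4.224/60 = 58.070400
  E → positive
Point 4:
  Latitude: split at 2 digits → 74° and 19.55372′; 74 + 19.55372/60 = 74.325895
  hemisphere S, so the sign is −
  λ: degrees = first 3 digits = 173, minutes = 47.7391; 173 + 47.7391/60 = 173.795652
  E → positive
Point 5:
  Lat: 24.1523′ = 0.402538°; total 12.402538
  N → positive
  Longitude: 106 + 16.3937/60 = 106.273228
  E → positive
Point 6:
  φ: degrees = first 2 digits = 7, minutes = 39.44773; 7 + 39.44773/60 = 7.657462
  hemisphere S, so the sign is −
  Lon: degrees = first 3 digits = 110, minutes = 24.341; 110 + 24.341/60 = 110.405683
  W → negative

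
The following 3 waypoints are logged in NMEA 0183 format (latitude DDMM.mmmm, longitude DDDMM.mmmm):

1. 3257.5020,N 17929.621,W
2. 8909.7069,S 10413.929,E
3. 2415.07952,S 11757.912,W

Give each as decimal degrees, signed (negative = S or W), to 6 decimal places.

Point 1:
  Latitude: split at 2 digits → 32° and 57.502′; 32 + 57.502/60 = 32.9583667
  N ⇒ keep positive
  Longitude: degrees = first 3 digits = 179, minutes = 29.621; 179 + 29.621/60 = 179.4936833
  W ⇒ negate
Point 2:
  φ: split at 2 digits → 89° and 9.7069′; 89 + 9.7069/60 = 89.1617817
  S → negative
  Longitude: split at 3 digits → 104° and 13.929′; 104 + 13.929/60 = 104.2321500
  E → positive
Point 3:
  Latitude: split at 2 digits → 24° and 15.07952′; 24 + 15.07952/60 = 24.2513253
  S ⇒ negate
  λ: degrees = first 3 digits = 117, minutes = 57.912; 117 + 57.912/60 = 117.9652000
  W ⇒ negate

1. 32.958367, -179.493683
2. -89.161782, 104.232150
3. -24.251325, -117.965200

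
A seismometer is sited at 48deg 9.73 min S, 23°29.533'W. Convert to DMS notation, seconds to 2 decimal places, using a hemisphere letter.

Lat: fractional minutes 0.73000 × 60 = 43.8000″
Longitude: fractional minutes 0.53300 × 60 = 31.9800″

48°09′43.80″ S, 23°29′31.98″ W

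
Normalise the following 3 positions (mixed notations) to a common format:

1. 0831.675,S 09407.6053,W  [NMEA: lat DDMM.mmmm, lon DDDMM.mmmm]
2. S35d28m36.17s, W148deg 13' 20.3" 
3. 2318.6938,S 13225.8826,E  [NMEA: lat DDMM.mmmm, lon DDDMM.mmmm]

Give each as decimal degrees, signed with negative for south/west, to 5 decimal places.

1. -8.52792, -94.12676
2. -35.47671, -148.22231
3. -23.31156, 132.43138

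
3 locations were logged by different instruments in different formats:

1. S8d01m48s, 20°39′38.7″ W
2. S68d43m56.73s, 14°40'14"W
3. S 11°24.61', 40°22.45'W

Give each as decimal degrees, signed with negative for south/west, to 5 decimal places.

Point 1:
  Latitude: 1′ + 48″ = 1.80000′; 8 + 1.80000/60 = 8.030000
  S → negative
  Longitude: 20° + 39/60 + 38.7/3600 = 20 + 0.650000 + 0.010750 = 20.660750
  W → negative
Point 2:
  φ: 43′ + 56.73″ = 43.94550′; 68 + 43.94550/60 = 68.732425
  S → negative
  Lon: 14 + 40/60 + 14/3600 = 14.670556
  W → negative
Point 3:
  Lat: 24.61′ = 0.410167°; total 11.410167
  S ⇒ negate
  Lon: 40 + 22.45/60 = 40.374167
  hemisphere W, so the sign is −

1. -8.03000, -20.66075
2. -68.73243, -14.67056
3. -11.41017, -40.37417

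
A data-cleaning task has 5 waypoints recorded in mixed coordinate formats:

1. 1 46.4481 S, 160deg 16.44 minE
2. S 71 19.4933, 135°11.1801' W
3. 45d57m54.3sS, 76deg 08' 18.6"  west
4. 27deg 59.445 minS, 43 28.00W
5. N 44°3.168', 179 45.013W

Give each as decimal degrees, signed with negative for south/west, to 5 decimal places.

Point 1:
  Lat: 46.4481′ = 0.774135°; total 1.774135
  S ⇒ negate
  λ: 16.44′ = 0.274000°; total 160.274000
  E → positive
Point 2:
  Latitude: 19.4933′ = 0.324888°; total 71.324888
  S ⇒ negate
  λ: 11.1801′ = 0.186335°; total 135.186335
  hemisphere W, so the sign is −
Point 3:
  Latitude: 45 + 57/60 + 54.3/3600 = 45.965083
  hemisphere S, so the sign is −
  Longitude: 76° + 8/60 + 18.6/3600 = 76 + 0.133333 + 0.005167 = 76.138500
  W → negative
Point 4:
  φ: 59.445′ = 0.990750°; total 27.990750
  S → negative
  Longitude: 43 + 28/60 = 43.466667
  W → negative
Point 5:
  Lat: 3.168′ = 0.052800°; total 44.052800
  N ⇒ keep positive
  λ: 179 + 45.013/60 = 179.750217
  hemisphere W, so the sign is −

1. -1.77414, 160.27400
2. -71.32489, -135.18634
3. -45.96508, -76.13850
4. -27.99075, -43.46667
5. 44.05280, -179.75022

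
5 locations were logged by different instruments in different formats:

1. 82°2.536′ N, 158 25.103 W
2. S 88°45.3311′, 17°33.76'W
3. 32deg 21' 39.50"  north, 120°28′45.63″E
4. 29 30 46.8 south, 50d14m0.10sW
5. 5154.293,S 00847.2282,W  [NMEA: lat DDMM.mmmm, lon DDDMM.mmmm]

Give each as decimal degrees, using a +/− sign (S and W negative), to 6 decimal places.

1. 82.042267, -158.418383
2. -88.755518, -17.562667
3. 32.360972, 120.479342
4. -29.513000, -50.233361
5. -51.904883, -8.787137

Point 1:
  Lat: 2.536′ = 0.042267°; total 82.0422667
  N ⇒ keep positive
  λ: 25.103′ = 0.418383°; total 158.4183833
  hemisphere W, so the sign is −
Point 2:
  φ: 88 + 45.3311/60 = 88.7555183
  S ⇒ negate
  Lon: 17 + 33.76/60 = 17.5626667
  W ⇒ negate
Point 3:
  φ: 32 + 21/60 + 39.5/3600 = 32.3609722
  N ⇒ keep positive
  Longitude: 120 + 28/60 + 45.63/3600 = 120.4793417
  E → positive
Point 4:
  Lat: 30′ + 46.8″ = 30.78000′; 29 + 30.78000/60 = 29.5130000
  S → negative
  Lon: 50° + 14/60 + 0.1/3600 = 50 + 0.233333 + 0.000028 = 50.2333611
  hemisphere W, so the sign is −
Point 5:
  Lat: degrees = first 2 digits = 51, minutes = 54.293; 51 + 54.293/60 = 51.9048833
  hemisphere S, so the sign is −
  Longitude: split at 3 digits → 008° and 47.2282′; 8 + 47.2282/60 = 8.7871367
  W ⇒ negate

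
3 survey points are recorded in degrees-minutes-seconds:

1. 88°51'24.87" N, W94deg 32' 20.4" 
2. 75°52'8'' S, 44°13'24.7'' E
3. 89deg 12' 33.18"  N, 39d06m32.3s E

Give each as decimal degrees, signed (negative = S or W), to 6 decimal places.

1. 88.856908, -94.539000
2. -75.868889, 44.223528
3. 89.209217, 39.108972

Point 1:
  Latitude: 51′ + 24.87″ = 51.41450′; 88 + 51.41450/60 = 88.8569083
  N ⇒ keep positive
  λ: 94 + 32/60 + 20.4/3600 = 94.5390000
  hemisphere W, so the sign is −
Point 2:
  Latitude: 75 + 52/60 + 8/3600 = 75.8688889
  S ⇒ negate
  Longitude: 44 + 13/60 + 24.7/3600 = 44.2235278
  E → positive
Point 3:
  φ: 12′ + 33.18″ = 12.55300′; 89 + 12.55300/60 = 89.2092167
  N ⇒ keep positive
  Lon: 39 + 6/60 + 32.3/3600 = 39.1089722
  E ⇒ keep positive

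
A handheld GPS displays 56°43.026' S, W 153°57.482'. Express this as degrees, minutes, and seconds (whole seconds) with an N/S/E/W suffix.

56°43′2″ S, 153°57′29″ W

Latitude: fractional minutes 0.02600 × 60 = 1.56″
λ: fractional minutes 0.48200 × 60 = 28.92″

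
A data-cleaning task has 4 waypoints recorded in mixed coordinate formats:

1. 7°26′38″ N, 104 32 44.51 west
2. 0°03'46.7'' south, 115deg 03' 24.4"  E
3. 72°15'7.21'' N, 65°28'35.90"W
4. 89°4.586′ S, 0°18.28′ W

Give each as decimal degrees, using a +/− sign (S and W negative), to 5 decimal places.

1. 7.44389, -104.54570
2. -0.06297, 115.05678
3. 72.25200, -65.47664
4. -89.07643, -0.30467

Point 1:
  φ: 7° + 26/60 + 38/3600 = 7 + 0.433333 + 0.010556 = 7.443889
  N ⇒ keep positive
  Lon: 104° + 32/60 + 44.51/3600 = 104 + 0.533333 + 0.012364 = 104.545697
  hemisphere W, so the sign is −
Point 2:
  Lat: 0 + 3/60 + 46.7/3600 = 0.062972
  hemisphere S, so the sign is −
  Longitude: 3′ + 24.4″ = 3.40667′; 115 + 3.40667/60 = 115.056778
  E ⇒ keep positive
Point 3:
  φ: 15′ + 7.21″ = 15.12017′; 72 + 15.12017/60 = 72.252003
  N ⇒ keep positive
  Lon: 28′ + 35.9″ = 28.59833′; 65 + 28.59833/60 = 65.476639
  W → negative
Point 4:
  φ: 4.586′ = 0.076433°; total 89.076433
  S ⇒ negate
  Longitude: 18.28′ = 0.304667°; total 0.304667
  W → negative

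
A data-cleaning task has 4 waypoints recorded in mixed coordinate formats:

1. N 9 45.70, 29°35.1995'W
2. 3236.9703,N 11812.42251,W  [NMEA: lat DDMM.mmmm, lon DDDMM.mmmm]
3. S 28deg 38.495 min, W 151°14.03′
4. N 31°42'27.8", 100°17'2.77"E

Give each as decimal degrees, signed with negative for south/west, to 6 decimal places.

1. 9.761667, -29.586658
2. 32.616172, -118.207042
3. -28.641583, -151.233833
4. 31.707722, 100.284103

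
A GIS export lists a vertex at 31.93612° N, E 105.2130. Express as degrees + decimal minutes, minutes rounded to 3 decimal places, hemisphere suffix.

31° 56.167′ N, 105° 12.780′ E

Lat: 31° + 0.936120 × 60 = 31° 56.16720′
λ: minutes = (105.213000 − 105) × 60 = 12.78000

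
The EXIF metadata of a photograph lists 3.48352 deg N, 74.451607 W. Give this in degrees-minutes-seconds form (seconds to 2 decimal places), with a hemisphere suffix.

Latitude: whole degrees 3; 29.01120′ → 29′ and 0.6720″
λ: 0.451607° → 27.09642′; 0.09642 × 60 = 5.7852″

3°29′0.67″ N, 74°27′5.79″ W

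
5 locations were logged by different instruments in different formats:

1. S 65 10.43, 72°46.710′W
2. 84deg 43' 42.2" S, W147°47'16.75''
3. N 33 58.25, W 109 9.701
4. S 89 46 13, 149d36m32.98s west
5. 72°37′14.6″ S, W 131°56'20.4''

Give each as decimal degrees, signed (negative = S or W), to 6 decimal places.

Point 1:
  Lat: 10.43′ = 0.173833°; total 65.1738333
  S ⇒ negate
  Lon: 46.71′ = 0.778500°; total 72.7785000
  W → negative
Point 2:
  Latitude: 84° + 43/60 + 42.2/3600 = 84 + 0.716667 + 0.011722 = 84.7283889
  hemisphere S, so the sign is −
  Longitude: 147° + 47/60 + 16.75/3600 = 147 + 0.783333 + 0.004653 = 147.7879861
  hemisphere W, so the sign is −
Point 3:
  Lat: 58.25′ = 0.970833°; total 33.9708333
  N ⇒ keep positive
  λ: 9.701′ = 0.161683°; total 109.1616833
  W → negative
Point 4:
  Latitude: 89 + 46/60 + 13/3600 = 89.7702778
  hemisphere S, so the sign is −
  λ: 149° + 36/60 + 32.98/3600 = 149 + 0.600000 + 0.009161 = 149.6091611
  W ⇒ negate
Point 5:
  Lat: 37′ + 14.6″ = 37.24333′; 72 + 37.24333/60 = 72.6207222
  S ⇒ negate
  λ: 131° + 56/60 + 20.4/3600 = 131 + 0.933333 + 0.005667 = 131.9390000
  W → negative

1. -65.173833, -72.778500
2. -84.728389, -147.787986
3. 33.970833, -109.161683
4. -89.770278, -149.609161
5. -72.620722, -131.939000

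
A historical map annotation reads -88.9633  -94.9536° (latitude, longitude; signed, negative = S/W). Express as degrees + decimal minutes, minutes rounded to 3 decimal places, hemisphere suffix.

Latitude is negative → S; |value| = 88.963300
φ: 88° + 0.963300 × 60 = 88° 57.79800′
Longitude is negative → W; |value| = 94.953600
λ: fractional part 0.953600 → 57.21600 minutes

88° 57.798′ S, 94° 57.216′ W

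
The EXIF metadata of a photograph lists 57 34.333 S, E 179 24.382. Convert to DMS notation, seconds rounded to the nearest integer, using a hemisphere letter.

Lat: 34.33300′ → 34′ and 0.33300 × 60 = 19.98″
Longitude: 24.38200′ → 24′ and 0.38200 × 60 = 22.92″

57°34′20″ S, 179°24′23″ E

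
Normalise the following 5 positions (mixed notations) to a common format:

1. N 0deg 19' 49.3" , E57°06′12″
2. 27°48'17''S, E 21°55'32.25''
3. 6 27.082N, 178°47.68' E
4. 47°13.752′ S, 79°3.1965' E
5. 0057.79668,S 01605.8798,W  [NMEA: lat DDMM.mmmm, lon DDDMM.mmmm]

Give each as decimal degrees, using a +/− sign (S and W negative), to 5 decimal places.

1. 0.33036, 57.10333
2. -27.80472, 21.92563
3. 6.45137, 178.79467
4. -47.22920, 79.05328
5. -0.96328, -16.09800

Point 1:
  φ: 0° + 19/60 + 49.3/3600 = 0 + 0.316667 + 0.013694 = 0.330361
  N → positive
  Longitude: 57 + 6/60 + 12/3600 = 57.103333
  E ⇒ keep positive
Point 2:
  Lat: 27° + 48/60 + 17/3600 = 27 + 0.800000 + 0.004722 = 27.804722
  hemisphere S, so the sign is −
  Longitude: 21° + 55/60 + 32.25/3600 = 21 + 0.916667 + 0.008958 = 21.925625
  E → positive
Point 3:
  φ: 6 + 27.082/60 = 6.451367
  N → positive
  Lon: 47.68′ = 0.794667°; total 178.794667
  E ⇒ keep positive
Point 4:
  Lat: 13.752′ = 0.229200°; total 47.229200
  S → negative
  Lon: 79 + 3.1965/60 = 79.053275
  E → positive
Point 5:
  φ: degrees = first 2 digits = 0, minutes = 57.79668; 0 + 57.79668/60 = 0.963278
  hemisphere S, so the sign is −
  Longitude: split at 3 digits → 016° and 5.8798′; 16 + 5.8798/60 = 16.097997
  W ⇒ negate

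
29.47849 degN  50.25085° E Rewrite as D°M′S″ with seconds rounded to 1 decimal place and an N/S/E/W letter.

29°28′42.6″ N, 50°15′3.1″ E

φ: 0.478490° → 28.70940′; 0.70940 × 60 = 42.564″
λ: whole degrees 50; 15.05100′ → 15′ and 3.060″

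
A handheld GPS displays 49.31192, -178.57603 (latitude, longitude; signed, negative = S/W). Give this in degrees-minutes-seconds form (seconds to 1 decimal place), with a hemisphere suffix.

49°18′42.9″ N, 178°34′33.7″ W

Lat: 0.311920 × 60 = 18.71520′ → 18′, remainder × 60 = 42.912″
Longitude is negative → W; |value| = 178.576030
λ: 0.576030 × 60 = 34.56180′ → 34′, remainder × 60 = 33.708″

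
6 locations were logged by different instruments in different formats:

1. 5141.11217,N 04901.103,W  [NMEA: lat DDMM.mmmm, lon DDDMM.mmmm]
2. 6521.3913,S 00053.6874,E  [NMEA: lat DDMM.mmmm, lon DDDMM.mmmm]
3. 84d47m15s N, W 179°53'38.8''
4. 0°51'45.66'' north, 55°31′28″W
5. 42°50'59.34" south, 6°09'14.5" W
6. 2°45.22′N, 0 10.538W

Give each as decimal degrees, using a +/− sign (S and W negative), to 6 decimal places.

Point 1:
  Latitude: degrees = first 2 digits = 51, minutes = 41.11217; 51 + 41.11217/60 = 51.6852028
  N ⇒ keep positive
  λ: split at 3 digits → 049° and 1.103′; 49 + 1.103/60 = 49.0183833
  W ⇒ negate
Point 2:
  Latitude: split at 2 digits → 65° and 21.3913′; 65 + 21.3913/60 = 65.3565217
  S ⇒ negate
  Longitude: split at 3 digits → 000° and 53.6874′; 0 + 53.6874/60 = 0.8947900
  E → positive
Point 3:
  Lat: 84° + 47/60 + 15/3600 = 84 + 0.783333 + 0.004167 = 84.7875000
  N ⇒ keep positive
  λ: 53′ + 38.8″ = 53.64667′; 179 + 53.64667/60 = 179.8941111
  hemisphere W, so the sign is −
Point 4:
  Latitude: 0 + 51/60 + 45.66/3600 = 0.8626833
  N → positive
  Longitude: 55° + 31/60 + 28/3600 = 55 + 0.516667 + 0.007778 = 55.5244444
  W ⇒ negate
Point 5:
  Latitude: 42 + 50/60 + 59.34/3600 = 42.8498167
  hemisphere S, so the sign is −
  Lon: 6 + 9/60 + 14.5/3600 = 6.1540278
  hemisphere W, so the sign is −
Point 6:
  φ: 2 + 45.22/60 = 2.7536667
  N → positive
  Lon: 10.538′ = 0.175633°; total 0.1756333
  W → negative

1. 51.685203, -49.018383
2. -65.356522, 0.894790
3. 84.787500, -179.894111
4. 0.862683, -55.524444
5. -42.849817, -6.154028
6. 2.753667, -0.175633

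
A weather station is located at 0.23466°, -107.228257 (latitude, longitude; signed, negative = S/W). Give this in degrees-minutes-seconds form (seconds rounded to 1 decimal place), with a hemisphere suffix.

0°14′4.8″ N, 107°13′41.7″ W

Latitude: whole degrees 0; 14.07960′ → 14′ and 4.776″
Longitude is negative → W; |value| = 107.228257
λ: 0.228257° → 13.69542′; 0.69542 × 60 = 41.725″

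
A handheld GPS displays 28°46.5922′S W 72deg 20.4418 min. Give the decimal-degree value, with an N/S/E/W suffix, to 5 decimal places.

Lat: 28 + 46.5922/60 = 28.776537
Longitude: 72 + 20.4418/60 = 72.340697

28.77654° S, 72.34070° W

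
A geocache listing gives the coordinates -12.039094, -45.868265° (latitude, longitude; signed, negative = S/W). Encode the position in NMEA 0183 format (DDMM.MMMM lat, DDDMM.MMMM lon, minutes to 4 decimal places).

1202.3456,S / 04552.0959,W

Latitude is negative → S; |value| = 12.039094
φ: minutes = (12.039094 − 12) × 60 = 2.345640
Longitude is negative → W; |value| = 45.868265
Lon: minutes = (45.868265 − 45) × 60 = 52.095900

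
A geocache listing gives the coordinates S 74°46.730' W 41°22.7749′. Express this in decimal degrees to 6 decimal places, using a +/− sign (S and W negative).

-74.778833, -41.379582

Latitude: 74 + 46.73/60 = 74.7788333
S ⇒ negate
Lon: 22.7749′ = 0.379582°; total 41.3795817
hemisphere W, so the sign is −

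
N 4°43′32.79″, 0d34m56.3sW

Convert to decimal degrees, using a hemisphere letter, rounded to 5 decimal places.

4.72578° N, 0.58231° W

Lat: 4 + 43/60 + 32.79/3600 = 4.725775
Lon: 0° + 34/60 + 56.3/3600 = 0 + 0.566667 + 0.015639 = 0.582306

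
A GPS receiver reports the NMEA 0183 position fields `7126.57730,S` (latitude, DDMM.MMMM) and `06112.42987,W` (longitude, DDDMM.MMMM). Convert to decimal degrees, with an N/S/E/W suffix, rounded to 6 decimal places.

71.442955° S, 61.207165° W

Lat: split at 2 digits → 71° and 26.5773′; 71 + 26.5773/60 = 71.4429550
Lon: split at 3 digits → 061° and 12.42987′; 61 + 12.42987/60 = 61.2071645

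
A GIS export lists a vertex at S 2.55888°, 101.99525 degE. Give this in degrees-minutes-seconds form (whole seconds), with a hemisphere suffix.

2°33′32″ S, 101°59′43″ E

φ: 0.558880° → 33.53280′; 0.53280 × 60 = 31.97″
λ: 0.995250° → 59.71500′; 0.71500 × 60 = 42.90″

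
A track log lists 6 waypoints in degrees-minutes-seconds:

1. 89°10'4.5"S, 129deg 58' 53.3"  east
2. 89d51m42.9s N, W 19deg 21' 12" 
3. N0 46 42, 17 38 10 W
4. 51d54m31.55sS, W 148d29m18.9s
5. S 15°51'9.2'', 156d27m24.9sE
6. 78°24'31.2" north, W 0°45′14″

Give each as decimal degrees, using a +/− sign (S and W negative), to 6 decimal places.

Point 1:
  φ: 89 + 10/60 + 4.5/3600 = 89.1679167
  S ⇒ negate
  Longitude: 129 + 58/60 + 53.3/3600 = 129.9814722
  E → positive
Point 2:
  Latitude: 51′ + 42.9″ = 51.71500′; 89 + 51.71500/60 = 89.8619167
  N ⇒ keep positive
  λ: 19° + 21/60 + 12/3600 = 19 + 0.350000 + 0.003333 = 19.3533333
  W ⇒ negate
Point 3:
  Lat: 46′ + 42″ = 46.70000′; 0 + 46.70000/60 = 0.7783333
  N → positive
  Lon: 38′ + 10″ = 38.16667′; 17 + 38.16667/60 = 17.6361111
  W → negative
Point 4:
  Latitude: 51° + 54/60 + 31.55/3600 = 51 + 0.900000 + 0.008764 = 51.9087639
  S → negative
  Longitude: 148 + 29/60 + 18.9/3600 = 148.4885833
  W ⇒ negate
Point 5:
  Lat: 15 + 51/60 + 9.2/3600 = 15.8525556
  hemisphere S, so the sign is −
  Longitude: 27′ + 24.9″ = 27.41500′; 156 + 27.41500/60 = 156.4569167
  E → positive
Point 6:
  Latitude: 78° + 24/60 + 31.2/3600 = 78 + 0.400000 + 0.008667 = 78.4086667
  N → positive
  Longitude: 0 + 45/60 + 14/3600 = 0.7538889
  hemisphere W, so the sign is −

1. -89.167917, 129.981472
2. 89.861917, -19.353333
3. 0.778333, -17.636111
4. -51.908764, -148.488583
5. -15.852556, 156.456917
6. 78.408667, -0.753889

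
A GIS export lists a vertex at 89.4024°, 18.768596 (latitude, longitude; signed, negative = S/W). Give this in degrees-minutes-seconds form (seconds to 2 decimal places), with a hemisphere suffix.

89°24′8.64″ N, 18°46′6.95″ E

φ: 0.402400° → 24.14400′; 0.14400 × 60 = 8.6400″
λ: 0.768596° → 46.11576′; 0.11576 × 60 = 6.9456″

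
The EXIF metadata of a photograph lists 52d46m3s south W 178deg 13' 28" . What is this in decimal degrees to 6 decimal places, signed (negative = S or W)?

-52.767500, -178.224444

Lat: 52° + 46/60 + 3/3600 = 52 + 0.766667 + 0.000833 = 52.7675000
S → negative
Longitude: 13′ + 28″ = 13.46667′; 178 + 13.46667/60 = 178.2244444
W → negative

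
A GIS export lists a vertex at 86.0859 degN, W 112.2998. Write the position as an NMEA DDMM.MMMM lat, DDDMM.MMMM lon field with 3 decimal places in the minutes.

φ: fractional part 0.085900 → 5.15400 minutes
Longitude: 112° + 0.299800 × 60 = 112° 17.98800′

8605.154,N / 11217.988,W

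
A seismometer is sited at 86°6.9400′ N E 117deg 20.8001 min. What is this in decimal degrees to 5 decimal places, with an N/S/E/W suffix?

86.11567° N, 117.34667° E

φ: 6.94′ = 0.115667°; total 86.115667
Lon: 117 + 20.8001/60 = 117.346668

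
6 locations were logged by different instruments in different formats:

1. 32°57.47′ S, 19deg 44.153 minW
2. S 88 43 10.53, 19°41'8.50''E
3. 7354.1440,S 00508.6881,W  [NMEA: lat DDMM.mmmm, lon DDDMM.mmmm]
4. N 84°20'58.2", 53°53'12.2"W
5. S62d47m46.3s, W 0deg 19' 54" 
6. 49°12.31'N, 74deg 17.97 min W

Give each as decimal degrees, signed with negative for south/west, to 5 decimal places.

1. -32.95783, -19.73588
2. -88.71959, 19.68569
3. -73.90240, -5.14480
4. 84.34950, -53.88672
5. -62.79619, -0.33167
6. 49.20517, -74.29950

Point 1:
  Lat: 32 + 57.47/60 = 32.957833
  hemisphere S, so the sign is −
  Longitude: 44.153′ = 0.735883°; total 19.735883
  W → negative
Point 2:
  Latitude: 88° + 43/60 + 10.53/3600 = 88 + 0.716667 + 0.002925 = 88.719592
  S ⇒ negate
  Lon: 19° + 41/60 + 8.5/3600 = 19 + 0.683333 + 0.002361 = 19.685694
  E → positive
Point 3:
  φ: split at 2 digits → 73° and 54.144′; 73 + 54.144/60 = 73.902400
  S → negative
  λ: split at 3 digits → 005° and 8.6881′; 5 + 8.6881/60 = 5.144802
  W ⇒ negate
Point 4:
  φ: 84° + 20/60 + 58.2/3600 = 84 + 0.333333 + 0.016167 = 84.349500
  N ⇒ keep positive
  Longitude: 53° + 53/60 + 12.2/3600 = 53 + 0.883333 + 0.003389 = 53.886722
  hemisphere W, so the sign is −
Point 5:
  Lat: 47′ + 46.3″ = 47.77167′; 62 + 47.77167/60 = 62.796194
  S ⇒ negate
  Lon: 19′ + 54″ = 19.90000′; 0 + 19.90000/60 = 0.331667
  W → negative
Point 6:
  φ: 12.31′ = 0.205167°; total 49.205167
  N ⇒ keep positive
  Longitude: 17.97′ = 0.299500°; total 74.299500
  hemisphere W, so the sign is −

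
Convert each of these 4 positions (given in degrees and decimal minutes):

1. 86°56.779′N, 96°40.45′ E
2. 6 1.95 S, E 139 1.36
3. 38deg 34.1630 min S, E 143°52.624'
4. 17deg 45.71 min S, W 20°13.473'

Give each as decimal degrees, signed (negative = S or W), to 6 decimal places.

1. 86.946317, 96.674167
2. -6.032500, 139.022667
3. -38.569383, 143.877067
4. -17.761833, -20.224550

Point 1:
  Lat: 86 + 56.779/60 = 86.9463167
  N ⇒ keep positive
  Longitude: 40.45′ = 0.674167°; total 96.6741667
  E → positive
Point 2:
  φ: 1.95′ = 0.032500°; total 6.0325000
  S → negative
  Longitude: 1.36′ = 0.022667°; total 139.0226667
  E ⇒ keep positive
Point 3:
  φ: 38 + 34.163/60 = 38.5693833
  S → negative
  λ: 52.624′ = 0.877067°; total 143.8770667
  E ⇒ keep positive
Point 4:
  Lat: 45.71′ = 0.761833°; total 17.7618333
  S ⇒ negate
  Lon: 13.473′ = 0.224550°; total 20.2245500
  hemisphere W, so the sign is −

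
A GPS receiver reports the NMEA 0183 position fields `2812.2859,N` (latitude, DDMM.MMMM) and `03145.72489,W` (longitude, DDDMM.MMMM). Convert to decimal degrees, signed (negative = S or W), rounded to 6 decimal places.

Latitude: split at 2 digits → 28° and 12.2859′; 28 + 12.2859/60 = 28.2047650
N → positive
λ: split at 3 digits → 031° and 45.72489′; 31 + 45.72489/60 = 31.7620815
W → negative

28.204765, -31.762082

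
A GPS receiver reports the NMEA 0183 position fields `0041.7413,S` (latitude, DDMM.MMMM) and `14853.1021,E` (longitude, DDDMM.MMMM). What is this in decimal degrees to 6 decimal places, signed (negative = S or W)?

-0.695688, 148.885035

Latitude: split at 2 digits → 00° and 41.7413′; 0 + 41.7413/60 = 0.6956883
S ⇒ negate
λ: degrees = first 3 digits = 148, minutes = 53.1021; 148 + 53.1021/60 = 148.8850350
E → positive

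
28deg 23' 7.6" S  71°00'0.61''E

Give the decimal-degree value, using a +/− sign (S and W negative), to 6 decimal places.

-28.385444, 71.000169

φ: 28° + 23/60 + 7.6/3600 = 28 + 0.383333 + 0.002111 = 28.3854444
S → negative
Longitude: 71 + 0/60 + 0.61/3600 = 71.0001694
E → positive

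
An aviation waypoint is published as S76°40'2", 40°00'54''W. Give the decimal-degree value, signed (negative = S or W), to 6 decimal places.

Lat: 76° + 40/60 + 2/3600 = 76 + 0.666667 + 0.000556 = 76.6672222
hemisphere S, so the sign is −
λ: 40° + 0/60 + 54/3600 = 40 + 0.000000 + 0.015000 = 40.0150000
hemisphere W, so the sign is −

-76.667222, -40.015000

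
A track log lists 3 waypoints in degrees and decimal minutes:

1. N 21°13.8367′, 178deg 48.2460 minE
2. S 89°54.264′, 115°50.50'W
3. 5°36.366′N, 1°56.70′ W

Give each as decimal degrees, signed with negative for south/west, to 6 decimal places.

Point 1:
  φ: 13.8367′ = 0.230612°; total 21.2306117
  N → positive
  Longitude: 178 + 48.246/60 = 178.8041000
  E ⇒ keep positive
Point 2:
  φ: 89 + 54.264/60 = 89.9044000
  S ⇒ negate
  λ: 50.5′ = 0.841667°; total 115.8416667
  W ⇒ negate
Point 3:
  Latitude: 36.366′ = 0.606100°; total 5.6061000
  N ⇒ keep positive
  Longitude: 56.7′ = 0.945000°; total 1.9450000
  hemisphere W, so the sign is −

1. 21.230612, 178.804100
2. -89.904400, -115.841667
3. 5.606100, -1.945000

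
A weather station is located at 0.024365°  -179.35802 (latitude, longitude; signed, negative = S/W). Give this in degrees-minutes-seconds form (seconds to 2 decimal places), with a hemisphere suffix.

0°01′27.71″ N, 179°21′28.87″ W

φ: whole degrees 0; 1.46190′ → 1′ and 27.7140″
Longitude is negative → W; |value| = 179.358020
Longitude: whole degrees 179; 21.48120′ → 21′ and 28.8720″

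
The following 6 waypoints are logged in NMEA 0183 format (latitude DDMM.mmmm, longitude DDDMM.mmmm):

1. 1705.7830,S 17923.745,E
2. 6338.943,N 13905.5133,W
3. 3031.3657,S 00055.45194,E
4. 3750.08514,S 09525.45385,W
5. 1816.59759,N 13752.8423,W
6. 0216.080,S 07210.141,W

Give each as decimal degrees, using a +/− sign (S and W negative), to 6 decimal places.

1. -17.096383, 179.395750
2. 63.649050, -139.091888
3. -30.522762, 0.924199
4. -37.834752, -95.424231
5. 18.276627, -137.880705
6. -2.268000, -72.169017

Point 1:
  Latitude: split at 2 digits → 17° and 5.783′; 17 + 5.783/60 = 17.0963833
  hemisphere S, so the sign is −
  Lon: split at 3 digits → 179° and 23.745′; 179 + 23.745/60 = 179.3957500
  E ⇒ keep positive
Point 2:
  φ: split at 2 digits → 63° and 38.943′; 63 + 38.943/60 = 63.6490500
  N → positive
  Longitude: degrees = first 3 digits = 139, minutes = 5.5133; 139 + 5.5133/60 = 139.0918883
  W ⇒ negate
Point 3:
  Lat: degrees = first 2 digits = 30, minutes = 31.3657; 30 + 31.3657/60 = 30.5227617
  hemisphere S, so the sign is −
  Longitude: split at 3 digits → 000° and 55.45194′; 0 + 55.45194/60 = 0.9241990
  E → positive
Point 4:
  φ: degrees = first 2 digits = 37, minutes = 50.08514; 37 + 50.08514/60 = 37.8347523
  hemisphere S, so the sign is −
  λ: degrees = first 3 digits = 95, minutes = 25.45385; 95 + 25.45385/60 = 95.4242308
  W → negative
Point 5:
  Lat: split at 2 digits → 18° and 16.59759′; 18 + 16.59759/60 = 18.2766265
  N → positive
  Lon: degrees = first 3 digits = 137, minutes = 52.8423; 137 + 52.8423/60 = 137.8807050
  W → negative
Point 6:
  φ: split at 2 digits → 02° and 16.08′; 2 + 16.08/60 = 2.2680000
  S ⇒ negate
  λ: split at 3 digits → 072° and 10.141′; 72 + 10.141/60 = 72.1690167
  W → negative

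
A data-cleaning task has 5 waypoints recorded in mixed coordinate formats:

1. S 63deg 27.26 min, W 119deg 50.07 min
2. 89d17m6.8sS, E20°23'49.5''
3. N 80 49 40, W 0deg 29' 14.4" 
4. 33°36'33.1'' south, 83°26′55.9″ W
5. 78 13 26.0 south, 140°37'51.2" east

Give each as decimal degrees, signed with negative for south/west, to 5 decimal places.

Point 1:
  Lat: 27.26′ = 0.454333°; total 63.454333
  S → negative
  Longitude: 50.07′ = 0.834500°; total 119.834500
  W → negative
Point 2:
  Lat: 17′ + 6.8″ = 17.11333′; 89 + 17.11333/60 = 89.285222
  S ⇒ negate
  Longitude: 20° + 23/60 + 49.5/3600 = 20 + 0.383333 + 0.013750 = 20.397083
  E → positive
Point 3:
  Latitude: 80 + 49/60 + 40/3600 = 80.827778
  N ⇒ keep positive
  λ: 29′ + 14.4″ = 29.24000′; 0 + 29.24000/60 = 0.487333
  hemisphere W, so the sign is −
Point 4:
  Lat: 33 + 36/60 + 33.1/3600 = 33.609194
  S ⇒ negate
  Longitude: 83° + 26/60 + 55.9/3600 = 83 + 0.433333 + 0.015528 = 83.448861
  W → negative
Point 5:
  Lat: 78° + 13/60 + 26/3600 = 78 + 0.216667 + 0.007222 = 78.223889
  hemisphere S, so the sign is −
  Lon: 37′ + 51.2″ = 37.85333′; 140 + 37.85333/60 = 140.630889
  E ⇒ keep positive

1. -63.45433, -119.83450
2. -89.28522, 20.39708
3. 80.82778, -0.48733
4. -33.60919, -83.44886
5. -78.22389, 140.63089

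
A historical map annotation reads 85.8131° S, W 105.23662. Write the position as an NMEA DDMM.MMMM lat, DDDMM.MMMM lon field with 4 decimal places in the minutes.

8548.7860,S / 10514.1972,W

Lat: fractional part 0.813100 → 48.786000 minutes
Lon: minutes = (105.236620 − 105) × 60 = 14.197200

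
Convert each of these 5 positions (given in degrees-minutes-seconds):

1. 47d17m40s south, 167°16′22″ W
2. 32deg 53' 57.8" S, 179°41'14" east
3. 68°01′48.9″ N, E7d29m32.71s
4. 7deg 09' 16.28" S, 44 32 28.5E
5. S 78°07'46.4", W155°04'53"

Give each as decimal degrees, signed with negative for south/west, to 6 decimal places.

1. -47.294444, -167.272778
2. -32.899389, 179.687222
3. 68.030250, 7.492419
4. -7.154522, 44.541250
5. -78.129556, -155.081389

Point 1:
  φ: 47 + 17/60 + 40/3600 = 47.2944444
  S ⇒ negate
  Longitude: 16′ + 22″ = 16.36667′; 167 + 16.36667/60 = 167.2727778
  W → negative
Point 2:
  Latitude: 32 + 53/60 + 57.8/3600 = 32.8993889
  S → negative
  Longitude: 179° + 41/60 + 14/3600 = 179 + 0.683333 + 0.003889 = 179.6872222
  E → positive
Point 3:
  Lat: 1′ + 48.9″ = 1.81500′; 68 + 1.81500/60 = 68.0302500
  N ⇒ keep positive
  Lon: 7 + 29/60 + 32.71/3600 = 7.4924194
  E ⇒ keep positive
Point 4:
  φ: 7 + 9/60 + 16.28/3600 = 7.1545222
  S → negative
  λ: 32′ + 28.5″ = 32.47500′; 44 + 32.47500/60 = 44.5412500
  E ⇒ keep positive
Point 5:
  Lat: 78 + 7/60 + 46.4/3600 = 78.1295556
  S ⇒ negate
  Lon: 155° + 4/60 + 53/3600 = 155 + 0.066667 + 0.014722 = 155.0813889
  hemisphere W, so the sign is −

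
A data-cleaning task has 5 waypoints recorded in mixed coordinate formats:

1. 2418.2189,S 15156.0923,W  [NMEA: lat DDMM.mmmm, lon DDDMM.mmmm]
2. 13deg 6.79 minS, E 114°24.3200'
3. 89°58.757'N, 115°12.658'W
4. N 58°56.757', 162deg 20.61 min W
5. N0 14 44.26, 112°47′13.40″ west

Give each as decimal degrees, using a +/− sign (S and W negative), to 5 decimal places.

1. -24.30365, -151.93487
2. -13.11317, 114.40533
3. 89.97928, -115.21097
4. 58.94595, -162.34350
5. 0.24563, -112.78706

Point 1:
  Latitude: split at 2 digits → 24° and 18.2189′; 24 + 18.2189/60 = 24.303648
  hemisphere S, so the sign is −
  λ: split at 3 digits → 151° and 56.0923′; 151 + 56.0923/60 = 151.934872
  hemisphere W, so the sign is −
Point 2:
  φ: 6.79′ = 0.113167°; total 13.113167
  S → negative
  Longitude: 114 + 24.32/60 = 114.405333
  E ⇒ keep positive
Point 3:
  φ: 58.757′ = 0.979283°; total 89.979283
  N ⇒ keep positive
  Lon: 12.658′ = 0.210967°; total 115.210967
  hemisphere W, so the sign is −
Point 4:
  φ: 58 + 56.757/60 = 58.945950
  N → positive
  λ: 20.61′ = 0.343500°; total 162.343500
  W ⇒ negate
Point 5:
  φ: 14′ + 44.26″ = 14.73767′; 0 + 14.73767/60 = 0.245628
  N ⇒ keep positive
  Lon: 112° + 47/60 + 13.4/3600 = 112 + 0.783333 + 0.003722 = 112.787056
  W ⇒ negate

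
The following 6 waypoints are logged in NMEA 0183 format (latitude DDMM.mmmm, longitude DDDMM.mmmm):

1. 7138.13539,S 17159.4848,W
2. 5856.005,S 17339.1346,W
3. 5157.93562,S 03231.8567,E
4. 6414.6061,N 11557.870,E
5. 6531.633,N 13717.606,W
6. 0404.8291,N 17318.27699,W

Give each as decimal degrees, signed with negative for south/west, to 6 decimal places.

1. -71.635590, -171.991413
2. -58.933417, -173.652243
3. -51.965594, 32.530945
4. 64.243435, 115.964500
5. 65.527217, -137.293433
6. 4.080485, -173.304617

Point 1:
  Latitude: degrees = first 2 digits = 71, minutes = 38.13539; 71 + 38.13539/60 = 71.6355898
  S ⇒ negate
  Lon: degrees = first 3 digits = 171, minutes = 59.4848; 171 + 59.4848/60 = 171.9914133
  hemisphere W, so the sign is −
Point 2:
  φ: degrees = first 2 digits = 58, minutes = 56.005; 58 + 56.005/60 = 58.9334167
  S ⇒ negate
  Lon: degrees = first 3 digits = 173, minutes = 39.1346; 173 + 39.1346/60 = 173.6522433
  W ⇒ negate
Point 3:
  φ: split at 2 digits → 51° and 57.93562′; 51 + 57.93562/60 = 51.9655937
  S → negative
  λ: split at 3 digits → 032° and 31.8567′; 32 + 31.8567/60 = 32.5309450
  E ⇒ keep positive
Point 4:
  Lat: degrees = first 2 digits = 64, minutes = 14.6061; 64 + 14.6061/60 = 64.2434350
  N ⇒ keep positive
  λ: split at 3 digits → 115° and 57.87′; 115 + 57.87/60 = 115.9645000
  E ⇒ keep positive
Point 5:
  φ: split at 2 digits → 65° and 31.633′; 65 + 31.633/60 = 65.5272167
  N ⇒ keep positive
  Longitude: split at 3 digits → 137° and 17.606′; 137 + 17.606/60 = 137.2934333
  W ⇒ negate
Point 6:
  Lat: degrees = first 2 digits = 4, minutes = 4.8291; 4 + 4.8291/60 = 4.0804850
  N → positive
  Lon: degrees = first 3 digits = 173, minutes = 18.27699; 173 + 18.27699/60 = 173.3046165
  W → negative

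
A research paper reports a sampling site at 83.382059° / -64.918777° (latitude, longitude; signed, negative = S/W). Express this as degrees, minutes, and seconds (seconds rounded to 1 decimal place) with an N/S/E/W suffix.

83°22′55.4″ N, 64°55′7.6″ W

Lat: 0.382059 × 60 = 22.92354′ → 22′, remainder × 60 = 55.412″
Longitude is negative → W; |value| = 64.918777
Lon: 0.918777° → 55.12662′; 0.12662 × 60 = 7.597″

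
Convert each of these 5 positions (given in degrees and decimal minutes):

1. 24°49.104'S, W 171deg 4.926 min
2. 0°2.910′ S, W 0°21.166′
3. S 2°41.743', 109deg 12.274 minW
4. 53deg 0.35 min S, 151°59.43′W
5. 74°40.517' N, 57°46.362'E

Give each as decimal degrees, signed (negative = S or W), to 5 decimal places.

1. -24.81840, -171.08210
2. -0.04850, -0.35277
3. -2.69572, -109.20457
4. -53.00583, -151.99050
5. 74.67528, 57.77270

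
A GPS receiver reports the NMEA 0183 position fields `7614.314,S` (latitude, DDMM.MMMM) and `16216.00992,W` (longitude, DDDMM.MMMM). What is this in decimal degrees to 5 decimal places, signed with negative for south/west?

Lat: split at 2 digits → 76° and 14.314′; 76 + 14.314/60 = 76.238567
S ⇒ negate
λ: split at 3 digits → 162° and 16.00992′; 162 + 16.00992/60 = 162.266832
hemisphere W, so the sign is −

-76.23857, -162.26683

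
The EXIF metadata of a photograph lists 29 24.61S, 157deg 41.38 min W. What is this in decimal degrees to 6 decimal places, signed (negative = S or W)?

-29.410167, -157.689667

φ: 29 + 24.61/60 = 29.4101667
S ⇒ negate
λ: 41.38′ = 0.689667°; total 157.6896667
W → negative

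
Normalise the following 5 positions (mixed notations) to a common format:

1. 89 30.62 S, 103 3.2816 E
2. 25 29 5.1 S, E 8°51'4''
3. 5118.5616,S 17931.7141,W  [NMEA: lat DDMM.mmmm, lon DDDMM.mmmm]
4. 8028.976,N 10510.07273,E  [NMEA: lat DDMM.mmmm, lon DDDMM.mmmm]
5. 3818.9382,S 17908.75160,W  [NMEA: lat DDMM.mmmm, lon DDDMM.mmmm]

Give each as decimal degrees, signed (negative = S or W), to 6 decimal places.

1. -89.510333, 103.054693
2. -25.484750, 8.851111
3. -51.309360, -179.528568
4. 80.482933, 105.167879
5. -38.315637, -179.145860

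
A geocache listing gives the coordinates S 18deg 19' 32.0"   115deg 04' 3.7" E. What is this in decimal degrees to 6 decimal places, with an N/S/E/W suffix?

φ: 18 + 19/60 + 32/3600 = 18.3255556
Longitude: 115 + 4/60 + 3.7/3600 = 115.0676944

18.325556° S, 115.067694° E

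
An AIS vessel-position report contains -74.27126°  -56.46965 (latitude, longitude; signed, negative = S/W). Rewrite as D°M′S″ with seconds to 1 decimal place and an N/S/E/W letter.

74°16′16.5″ S, 56°28′10.7″ W

Latitude is negative → S; |value| = 74.271260
φ: 0.271260° → 16.27560′; 0.27560 × 60 = 16.536″
Longitude is negative → W; |value| = 56.469650
Longitude: whole degrees 56; 28.17900′ → 28′ and 10.740″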